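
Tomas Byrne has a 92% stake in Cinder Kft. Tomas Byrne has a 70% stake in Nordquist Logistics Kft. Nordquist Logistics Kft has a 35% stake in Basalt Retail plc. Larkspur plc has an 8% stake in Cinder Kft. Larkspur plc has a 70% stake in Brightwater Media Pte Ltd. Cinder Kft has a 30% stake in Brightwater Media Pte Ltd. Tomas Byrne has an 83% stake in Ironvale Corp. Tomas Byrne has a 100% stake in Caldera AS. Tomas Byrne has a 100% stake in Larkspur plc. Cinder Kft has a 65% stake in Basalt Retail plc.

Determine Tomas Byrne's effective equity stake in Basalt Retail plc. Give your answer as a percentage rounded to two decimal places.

Tomas reaches Basalt along 3 paths.
Via Nordquist: 70% × 35% = 24.5%.
Via Larkspur → Cinder: 100% × 8% × 65% = 5.2%.
Via Cinder: 92% × 65% = 59.8%.
Total: 24.5% + 5.2% + 59.8% = 89.5%.
Rounded: 89.50%.

89.50%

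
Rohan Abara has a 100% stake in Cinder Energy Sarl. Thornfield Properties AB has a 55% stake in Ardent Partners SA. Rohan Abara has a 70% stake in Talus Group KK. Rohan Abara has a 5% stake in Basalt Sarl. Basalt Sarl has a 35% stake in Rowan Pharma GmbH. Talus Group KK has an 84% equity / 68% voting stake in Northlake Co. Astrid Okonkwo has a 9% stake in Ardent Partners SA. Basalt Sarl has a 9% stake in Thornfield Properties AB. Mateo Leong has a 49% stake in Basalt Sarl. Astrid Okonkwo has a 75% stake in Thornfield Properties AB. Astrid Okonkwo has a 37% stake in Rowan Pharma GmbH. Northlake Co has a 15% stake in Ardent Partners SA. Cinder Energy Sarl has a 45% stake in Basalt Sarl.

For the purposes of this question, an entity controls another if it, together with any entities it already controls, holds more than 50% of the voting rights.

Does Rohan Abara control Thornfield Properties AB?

No

Rohan holds 70% of Talus, so Rohan controls Talus.
Rohan holds 100% of Cinder, so Rohan controls Cinder.
Talus holds 68% of Northlake, so Rohan controls Northlake.
Neither Rohan nor any entity Rohan controls holds any voting interest in Thornfield.
So Rohan does not control Thornfield.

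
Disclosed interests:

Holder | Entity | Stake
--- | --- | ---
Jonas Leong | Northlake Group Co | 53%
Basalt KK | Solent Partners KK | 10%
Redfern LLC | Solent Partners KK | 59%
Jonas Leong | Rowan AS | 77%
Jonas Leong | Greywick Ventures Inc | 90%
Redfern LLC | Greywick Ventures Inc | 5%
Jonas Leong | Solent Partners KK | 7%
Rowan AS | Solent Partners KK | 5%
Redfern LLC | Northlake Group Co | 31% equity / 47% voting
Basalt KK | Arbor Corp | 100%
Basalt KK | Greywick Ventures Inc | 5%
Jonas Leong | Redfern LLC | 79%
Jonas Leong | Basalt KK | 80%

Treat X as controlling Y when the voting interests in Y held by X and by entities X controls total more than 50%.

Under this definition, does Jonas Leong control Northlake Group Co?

Jonas holds 79% of Redfern, so Jonas controls Redfern.
Redfern and Jonas together hold 47% + 53% = 100% of Northlake, so Jonas controls Northlake.

Yes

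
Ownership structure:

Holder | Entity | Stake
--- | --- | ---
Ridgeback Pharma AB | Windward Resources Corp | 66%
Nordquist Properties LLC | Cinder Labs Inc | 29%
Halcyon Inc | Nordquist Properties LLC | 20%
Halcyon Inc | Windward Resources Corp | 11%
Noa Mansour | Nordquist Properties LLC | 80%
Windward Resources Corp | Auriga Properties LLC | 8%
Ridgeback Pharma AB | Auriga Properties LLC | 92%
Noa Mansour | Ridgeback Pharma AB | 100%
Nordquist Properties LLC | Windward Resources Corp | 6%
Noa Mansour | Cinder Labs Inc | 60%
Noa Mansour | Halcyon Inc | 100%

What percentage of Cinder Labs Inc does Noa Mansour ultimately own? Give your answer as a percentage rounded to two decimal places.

Noa reaches Cinder along 3 paths.
Direct stake: 60% = 60%.
Via Halcyon → Nordquist: 100% × 20% × 29% = 5.8%.
Via Nordquist: 80% × 29% = 23.2%.
Total: 60% + 5.8% + 23.2% = 89%.
Rounded: 89.00%.

89.00%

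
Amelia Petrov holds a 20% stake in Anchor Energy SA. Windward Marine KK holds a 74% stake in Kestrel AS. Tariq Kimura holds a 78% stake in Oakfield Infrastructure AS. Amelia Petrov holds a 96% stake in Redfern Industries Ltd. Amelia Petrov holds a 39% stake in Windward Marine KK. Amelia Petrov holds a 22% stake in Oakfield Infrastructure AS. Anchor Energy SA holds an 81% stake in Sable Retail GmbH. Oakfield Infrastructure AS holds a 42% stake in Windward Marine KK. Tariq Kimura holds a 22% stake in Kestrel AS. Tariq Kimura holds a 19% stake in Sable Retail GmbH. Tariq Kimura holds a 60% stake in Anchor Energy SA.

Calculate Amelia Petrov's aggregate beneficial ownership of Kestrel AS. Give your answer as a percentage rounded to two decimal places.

35.70%

Amelia reaches Kestrel along 2 paths.
Via Oakfield → Windward: 22% × 42% × 74% = 6.8376%.
Via Windward: 39% × 74% = 28.86%.
Total: 6.8376% + 28.86% = 35.6976%.
Rounded: 35.70%.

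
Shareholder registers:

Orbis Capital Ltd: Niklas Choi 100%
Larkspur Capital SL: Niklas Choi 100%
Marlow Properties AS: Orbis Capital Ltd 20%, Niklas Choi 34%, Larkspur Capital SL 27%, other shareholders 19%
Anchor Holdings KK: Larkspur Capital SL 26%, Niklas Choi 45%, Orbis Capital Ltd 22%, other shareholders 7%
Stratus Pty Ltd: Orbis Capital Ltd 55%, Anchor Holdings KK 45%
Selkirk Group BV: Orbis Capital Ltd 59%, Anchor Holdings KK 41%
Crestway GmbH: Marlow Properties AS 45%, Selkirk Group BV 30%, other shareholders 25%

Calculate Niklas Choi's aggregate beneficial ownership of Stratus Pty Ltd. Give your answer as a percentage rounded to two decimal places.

Niklas reaches Stratus along 4 paths.
Via Orbis: 100% × 55% = 55%.
Via Larkspur → Anchor: 100% × 26% × 45% = 11.7%.
Via Anchor: 45% × 45% = 20.25%.
Via Orbis → Anchor: 100% × 22% × 45% = 9.9%.
Total: 55% + 11.7% + 20.25% + 9.9% = 96.85%.

96.85%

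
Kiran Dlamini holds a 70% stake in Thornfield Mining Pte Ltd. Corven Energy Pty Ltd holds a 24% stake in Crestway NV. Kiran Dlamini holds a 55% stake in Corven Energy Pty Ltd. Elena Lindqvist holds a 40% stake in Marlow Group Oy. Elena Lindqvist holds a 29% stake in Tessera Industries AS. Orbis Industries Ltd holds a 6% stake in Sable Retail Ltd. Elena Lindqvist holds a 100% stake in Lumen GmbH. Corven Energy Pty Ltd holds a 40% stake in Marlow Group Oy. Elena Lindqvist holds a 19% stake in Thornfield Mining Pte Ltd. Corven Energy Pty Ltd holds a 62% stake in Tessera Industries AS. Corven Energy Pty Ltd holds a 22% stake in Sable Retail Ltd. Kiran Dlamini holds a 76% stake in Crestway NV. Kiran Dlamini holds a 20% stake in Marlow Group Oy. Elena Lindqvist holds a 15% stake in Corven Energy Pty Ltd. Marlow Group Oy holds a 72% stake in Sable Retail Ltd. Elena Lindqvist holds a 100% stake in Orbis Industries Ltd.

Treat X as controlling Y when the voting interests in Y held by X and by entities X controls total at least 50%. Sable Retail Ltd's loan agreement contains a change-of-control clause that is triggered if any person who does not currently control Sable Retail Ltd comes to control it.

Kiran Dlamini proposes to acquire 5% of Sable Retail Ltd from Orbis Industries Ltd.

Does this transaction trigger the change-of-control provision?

The purchase adds only to Kiran's holdings (Orbis's stake shrinks), so Kiran is the only person who could newly come to control Sable.
Kiran holds 55% of Corven, so Kiran controls Corven.
Kiran and Corven together hold 20% + 40% = 60% of Marlow, so Kiran controls Marlow.
Corven and Marlow together hold 22% + 72% = 94% of Sable, so Kiran controls Sable.
So Kiran already controls Sable before the transaction.
After the purchase, Kiran holds 5% of Sable directly, and Orbis's stake falls to 1%.
Kiran controlled Sable already, so this is not a new person acquiring control; every other person's position is unchanged or reduced.
No new person acquires control, so the clause is not triggered.

No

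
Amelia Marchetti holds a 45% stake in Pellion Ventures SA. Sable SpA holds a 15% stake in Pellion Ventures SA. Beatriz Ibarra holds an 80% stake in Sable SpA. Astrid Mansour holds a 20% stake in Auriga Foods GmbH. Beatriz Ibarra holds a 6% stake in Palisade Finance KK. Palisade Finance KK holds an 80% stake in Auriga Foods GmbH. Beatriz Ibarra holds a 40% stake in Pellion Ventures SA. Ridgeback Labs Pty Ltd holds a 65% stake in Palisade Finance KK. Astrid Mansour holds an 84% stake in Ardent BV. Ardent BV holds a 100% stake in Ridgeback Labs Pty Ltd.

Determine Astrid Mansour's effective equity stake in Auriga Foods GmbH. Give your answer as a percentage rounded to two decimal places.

Astrid reaches Auriga along 2 paths.
Direct stake: 20% = 20%.
Via Ardent → Ridgeback → Palisade: 84% × 100% × 65% × 80% = 43.68%.
Total: 20% + 43.68% = 63.68%.

63.68%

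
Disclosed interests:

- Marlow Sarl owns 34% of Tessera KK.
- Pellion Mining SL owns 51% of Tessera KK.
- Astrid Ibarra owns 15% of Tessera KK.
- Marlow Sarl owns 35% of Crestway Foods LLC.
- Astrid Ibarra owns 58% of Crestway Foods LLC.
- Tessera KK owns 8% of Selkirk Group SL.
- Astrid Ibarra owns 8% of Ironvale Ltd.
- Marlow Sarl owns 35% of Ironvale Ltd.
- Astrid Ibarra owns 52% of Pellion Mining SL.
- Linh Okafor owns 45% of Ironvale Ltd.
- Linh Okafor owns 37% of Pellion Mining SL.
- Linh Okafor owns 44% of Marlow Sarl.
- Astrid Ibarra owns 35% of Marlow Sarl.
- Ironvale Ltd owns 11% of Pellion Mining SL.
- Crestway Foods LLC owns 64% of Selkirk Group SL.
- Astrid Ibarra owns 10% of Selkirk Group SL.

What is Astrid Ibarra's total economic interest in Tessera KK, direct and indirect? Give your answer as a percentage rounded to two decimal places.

Astrid reaches Tessera along 5 paths.
Via Marlow: 35% × 34% = 11.9%.
Direct stake: 15% = 15%.
Via Ironvale → Pellion: 8% × 11% × 51% = 0.4488%.
Via Marlow → Ironvale → Pellion: 35% × 35% × 11% × 51% = 0.687225%.
Via Pellion: 52% × 51% = 26.52%.
Total: 11.9% + 15% + 0.4488% + 0.687225% + 26.52% = 54.556025%.
Rounded: 54.56%.

54.56%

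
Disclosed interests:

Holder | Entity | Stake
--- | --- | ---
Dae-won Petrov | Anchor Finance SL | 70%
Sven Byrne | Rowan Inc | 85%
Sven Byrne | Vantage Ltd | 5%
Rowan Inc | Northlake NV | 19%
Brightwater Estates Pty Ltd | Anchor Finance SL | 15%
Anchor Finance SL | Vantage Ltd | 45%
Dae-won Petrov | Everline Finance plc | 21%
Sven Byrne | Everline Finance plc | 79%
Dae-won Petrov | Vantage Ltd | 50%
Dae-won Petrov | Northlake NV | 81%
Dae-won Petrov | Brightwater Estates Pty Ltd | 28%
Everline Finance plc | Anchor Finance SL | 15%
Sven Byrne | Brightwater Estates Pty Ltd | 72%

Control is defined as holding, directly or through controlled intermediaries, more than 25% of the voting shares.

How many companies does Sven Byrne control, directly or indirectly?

5

Sven holds 72% of Brightwater, so Sven controls Brightwater.
Sven holds 79% of Everline, so Sven controls Everline.
Everline and Brightwater together hold 15% + 15% = 30% of Anchor, so Sven controls Anchor.
Sven holds 85% of Rowan, so Sven controls Rowan.
Anchor and Sven together hold 45% + 5% = 50% of Vantage, so Sven controls Vantage.
No other company's threshold is met.
Sven controls 5 companies.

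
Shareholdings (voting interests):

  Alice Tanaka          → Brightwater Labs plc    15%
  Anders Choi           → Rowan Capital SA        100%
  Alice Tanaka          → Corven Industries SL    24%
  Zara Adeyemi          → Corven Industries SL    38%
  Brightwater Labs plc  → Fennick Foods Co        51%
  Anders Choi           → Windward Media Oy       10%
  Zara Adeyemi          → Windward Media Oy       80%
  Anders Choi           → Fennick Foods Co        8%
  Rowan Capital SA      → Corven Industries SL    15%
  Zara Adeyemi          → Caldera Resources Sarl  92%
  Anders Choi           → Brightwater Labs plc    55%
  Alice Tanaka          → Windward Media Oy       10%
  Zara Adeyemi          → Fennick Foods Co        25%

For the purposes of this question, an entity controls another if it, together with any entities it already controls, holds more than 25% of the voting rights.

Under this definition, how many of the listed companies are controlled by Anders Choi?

Anders holds 55% of Brightwater, so Anders controls Brightwater.
Anders holds 100% of Rowan, so Anders controls Rowan.
Brightwater and Anders together hold 51% + 8% = 59% of Fennick, so Anders controls Fennick.
No other company's threshold is met.
Anders controls 3 companies.

3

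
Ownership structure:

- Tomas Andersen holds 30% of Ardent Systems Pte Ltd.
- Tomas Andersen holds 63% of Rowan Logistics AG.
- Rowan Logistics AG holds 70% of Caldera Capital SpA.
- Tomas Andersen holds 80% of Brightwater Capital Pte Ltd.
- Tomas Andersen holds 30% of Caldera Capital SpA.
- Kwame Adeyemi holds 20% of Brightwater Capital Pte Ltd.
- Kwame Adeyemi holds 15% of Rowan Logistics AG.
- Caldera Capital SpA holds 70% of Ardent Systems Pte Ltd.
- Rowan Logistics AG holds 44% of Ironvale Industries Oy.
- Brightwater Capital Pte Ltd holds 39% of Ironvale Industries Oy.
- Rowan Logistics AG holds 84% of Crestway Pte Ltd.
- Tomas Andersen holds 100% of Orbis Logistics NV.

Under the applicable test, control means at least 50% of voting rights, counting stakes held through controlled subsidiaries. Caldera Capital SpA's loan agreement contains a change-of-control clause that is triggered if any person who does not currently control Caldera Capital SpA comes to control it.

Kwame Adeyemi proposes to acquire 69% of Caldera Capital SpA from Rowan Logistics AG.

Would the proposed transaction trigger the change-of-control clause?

The purchase adds only to Kwame's holdings (Rowan's stake shrinks), so Kwame is the only person who could newly come to control Caldera.
Kwame's largest direct stake is 20% in Brightwater, which does not meet the threshold, so Kwame controls no company.
Neither Kwame nor any entity Kwame controls holds any voting interest in Caldera.
So before the transaction, Kwame does not control Caldera.
After the purchase, Kwame holds 69% of Caldera directly, and Rowan's stake falls to 1%.
Kwame holds 69% of Caldera, so Kwame controls Caldera.
Kwame did not control Caldera before and does after, so the clause is triggered.

Yes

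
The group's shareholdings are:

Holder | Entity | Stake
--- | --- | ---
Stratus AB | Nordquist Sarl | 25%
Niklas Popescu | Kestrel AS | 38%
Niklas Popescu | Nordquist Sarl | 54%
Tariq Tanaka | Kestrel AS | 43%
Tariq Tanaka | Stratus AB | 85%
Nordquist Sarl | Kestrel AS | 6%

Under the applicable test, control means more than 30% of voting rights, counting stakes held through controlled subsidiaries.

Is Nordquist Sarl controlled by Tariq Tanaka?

Tariq holds 85% of Stratus, so Tariq controls Stratus.
Tariq holds 43% of Kestrel, so Tariq controls Kestrel.
In Nordquist, Tariq's side holds only 25%, not > 30%.
So Tariq does not control Nordquist.

No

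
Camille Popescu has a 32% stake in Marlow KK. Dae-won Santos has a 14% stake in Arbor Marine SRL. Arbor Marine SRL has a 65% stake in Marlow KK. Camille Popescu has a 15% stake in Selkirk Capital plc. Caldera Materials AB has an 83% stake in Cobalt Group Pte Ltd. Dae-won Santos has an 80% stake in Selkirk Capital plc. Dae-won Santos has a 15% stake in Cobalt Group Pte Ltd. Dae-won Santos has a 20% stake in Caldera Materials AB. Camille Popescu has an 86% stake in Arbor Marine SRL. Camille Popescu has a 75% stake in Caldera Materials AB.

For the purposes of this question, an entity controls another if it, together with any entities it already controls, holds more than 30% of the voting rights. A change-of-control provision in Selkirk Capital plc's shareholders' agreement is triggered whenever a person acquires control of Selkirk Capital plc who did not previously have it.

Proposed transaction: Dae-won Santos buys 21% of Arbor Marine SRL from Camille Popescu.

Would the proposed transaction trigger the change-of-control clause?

No

The purchase adds only to Dae-won's holdings (Camille's stake shrinks), so Dae-won is the only person who could newly come to control Selkirk.
Dae-won holds 80% of Selkirk, so Dae-won controls Selkirk.
So Dae-won already controls Selkirk before the transaction.
After the purchase, Dae-won's direct stake in Arbor rises to 14% + 21% = 35%, and Camille's stake falls to 65%.
Dae-won controlled Selkirk already, so this is not a new person acquiring control; every other person's position is unchanged or reduced.
No new person acquires control, so the clause is not triggered.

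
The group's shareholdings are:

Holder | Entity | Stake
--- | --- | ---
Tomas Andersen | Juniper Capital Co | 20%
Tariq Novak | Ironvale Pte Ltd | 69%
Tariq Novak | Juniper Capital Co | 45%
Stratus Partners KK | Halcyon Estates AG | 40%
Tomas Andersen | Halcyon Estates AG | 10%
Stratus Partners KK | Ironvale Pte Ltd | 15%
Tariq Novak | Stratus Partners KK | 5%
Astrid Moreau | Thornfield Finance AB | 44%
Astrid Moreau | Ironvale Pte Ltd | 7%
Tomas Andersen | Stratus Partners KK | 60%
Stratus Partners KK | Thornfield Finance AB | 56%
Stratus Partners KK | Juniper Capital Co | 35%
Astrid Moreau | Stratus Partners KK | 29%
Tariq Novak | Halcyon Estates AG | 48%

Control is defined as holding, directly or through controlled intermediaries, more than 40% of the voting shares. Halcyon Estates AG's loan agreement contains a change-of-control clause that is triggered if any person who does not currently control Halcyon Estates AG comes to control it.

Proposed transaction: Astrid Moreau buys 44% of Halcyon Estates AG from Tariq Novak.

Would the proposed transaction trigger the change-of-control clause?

The purchase adds only to Astrid's holdings (Tariq's stake shrinks), so Astrid is the only person who could newly come to control Halcyon.
Astrid holds 44% of Thornfield, so Astrid controls Thornfield.
Neither Astrid nor any entity Astrid controls holds any voting interest in Halcyon.
So before the transaction, Astrid does not control Halcyon.
After the purchase, Astrid holds 44% of Halcyon directly, and Tariq's stake falls to 4%.
Astrid holds 44% of Halcyon, so Astrid controls Halcyon.
Astrid did not control Halcyon before and does after, so the clause is triggered.

Yes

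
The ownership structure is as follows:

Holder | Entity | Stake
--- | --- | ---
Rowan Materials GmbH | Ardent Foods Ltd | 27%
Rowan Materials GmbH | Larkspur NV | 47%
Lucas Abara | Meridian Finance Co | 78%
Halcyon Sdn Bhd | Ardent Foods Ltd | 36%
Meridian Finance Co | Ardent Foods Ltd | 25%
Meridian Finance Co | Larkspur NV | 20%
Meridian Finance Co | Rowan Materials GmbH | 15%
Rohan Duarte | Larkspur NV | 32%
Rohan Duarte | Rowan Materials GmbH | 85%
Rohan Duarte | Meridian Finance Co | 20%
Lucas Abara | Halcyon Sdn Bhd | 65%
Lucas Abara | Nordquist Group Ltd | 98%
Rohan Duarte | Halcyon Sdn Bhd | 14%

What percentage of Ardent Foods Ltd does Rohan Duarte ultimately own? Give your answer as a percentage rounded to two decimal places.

33.80%

Rohan reaches Ardent along 4 paths.
Via Halcyon: 14% × 36% = 5.04%.
Via Meridian: 20% × 25% = 5%.
Via Rowan: 85% × 27% = 22.95%.
Via Meridian → Rowan: 20% × 15% × 27% = 0.81%.
Total: 5.04% + 5% + 22.95% + 0.81% = 33.8%.
Rounded: 33.80%.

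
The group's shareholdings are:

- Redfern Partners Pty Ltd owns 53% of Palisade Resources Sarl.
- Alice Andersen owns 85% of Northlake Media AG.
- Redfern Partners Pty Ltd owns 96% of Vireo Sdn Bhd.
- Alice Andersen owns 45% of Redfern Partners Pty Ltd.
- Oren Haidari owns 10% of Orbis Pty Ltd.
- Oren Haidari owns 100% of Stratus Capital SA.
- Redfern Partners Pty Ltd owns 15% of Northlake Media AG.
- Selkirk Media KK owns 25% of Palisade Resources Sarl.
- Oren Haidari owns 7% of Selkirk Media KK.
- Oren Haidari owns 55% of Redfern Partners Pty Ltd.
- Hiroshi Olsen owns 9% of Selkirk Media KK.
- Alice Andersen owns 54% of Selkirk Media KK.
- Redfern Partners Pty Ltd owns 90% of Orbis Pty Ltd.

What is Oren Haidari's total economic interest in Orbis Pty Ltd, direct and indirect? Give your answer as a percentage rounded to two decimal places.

59.50%

Oren reaches Orbis along 2 paths.
Direct stake: 10% = 10%.
Via Redfern: 55% × 90% = 49.5%.
Total: 10% + 49.5% = 59.5%.
Rounded: 59.50%.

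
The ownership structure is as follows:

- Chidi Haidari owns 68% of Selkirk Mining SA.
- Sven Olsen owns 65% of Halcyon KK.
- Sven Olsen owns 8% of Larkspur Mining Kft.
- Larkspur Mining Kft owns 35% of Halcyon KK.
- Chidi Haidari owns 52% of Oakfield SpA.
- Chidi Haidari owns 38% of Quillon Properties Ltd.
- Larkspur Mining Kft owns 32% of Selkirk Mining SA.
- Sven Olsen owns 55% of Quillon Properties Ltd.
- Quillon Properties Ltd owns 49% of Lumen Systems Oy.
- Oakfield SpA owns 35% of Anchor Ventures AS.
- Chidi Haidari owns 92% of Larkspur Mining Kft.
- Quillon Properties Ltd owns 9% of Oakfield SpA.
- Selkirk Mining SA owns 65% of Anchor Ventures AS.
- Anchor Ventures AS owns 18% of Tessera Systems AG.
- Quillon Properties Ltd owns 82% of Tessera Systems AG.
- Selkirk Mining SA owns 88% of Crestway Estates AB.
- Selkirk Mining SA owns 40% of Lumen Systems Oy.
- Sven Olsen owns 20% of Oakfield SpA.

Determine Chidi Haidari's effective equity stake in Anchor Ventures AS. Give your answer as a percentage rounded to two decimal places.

82.73%

Chidi reaches Anchor along 4 paths.
Via Quillon → Oakfield: 38% × 9% × 35% = 1.197%.
Via Oakfield: 52% × 35% = 18.2%.
Via Larkspur → Selkirk: 92% × 32% × 65% = 19.136%.
Via Selkirk: 68% × 65% = 44.2%.
Total: 1.197% + 18.2% + 19.136% + 44.2% = 82.733%.
Rounded: 82.73%.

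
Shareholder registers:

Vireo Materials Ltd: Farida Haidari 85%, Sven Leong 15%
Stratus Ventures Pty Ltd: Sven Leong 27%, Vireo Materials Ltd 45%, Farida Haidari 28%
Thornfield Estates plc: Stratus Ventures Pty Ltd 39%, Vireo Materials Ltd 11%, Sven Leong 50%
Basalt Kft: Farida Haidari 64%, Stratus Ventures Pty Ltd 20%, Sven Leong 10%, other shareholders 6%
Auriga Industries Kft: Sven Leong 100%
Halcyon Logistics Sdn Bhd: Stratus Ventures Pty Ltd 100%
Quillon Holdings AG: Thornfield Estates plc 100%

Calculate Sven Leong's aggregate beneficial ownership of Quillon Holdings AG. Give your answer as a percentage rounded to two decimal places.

64.81%

Sven reaches Quillon along 4 paths.
Via Stratus → Thornfield: 27% × 39% × 100% = 10.53%.
Via Vireo → Stratus → Thornfield: 15% × 45% × 39% × 100% = 2.6325%.
Via Vireo → Thornfield: 15% × 11% × 100% = 1.65%.
Via Thornfield: 50% × 100% = 50%.
Total: 10.53% + 2.6325% + 1.65% + 50% = 64.8125%.
Rounded: 64.81%.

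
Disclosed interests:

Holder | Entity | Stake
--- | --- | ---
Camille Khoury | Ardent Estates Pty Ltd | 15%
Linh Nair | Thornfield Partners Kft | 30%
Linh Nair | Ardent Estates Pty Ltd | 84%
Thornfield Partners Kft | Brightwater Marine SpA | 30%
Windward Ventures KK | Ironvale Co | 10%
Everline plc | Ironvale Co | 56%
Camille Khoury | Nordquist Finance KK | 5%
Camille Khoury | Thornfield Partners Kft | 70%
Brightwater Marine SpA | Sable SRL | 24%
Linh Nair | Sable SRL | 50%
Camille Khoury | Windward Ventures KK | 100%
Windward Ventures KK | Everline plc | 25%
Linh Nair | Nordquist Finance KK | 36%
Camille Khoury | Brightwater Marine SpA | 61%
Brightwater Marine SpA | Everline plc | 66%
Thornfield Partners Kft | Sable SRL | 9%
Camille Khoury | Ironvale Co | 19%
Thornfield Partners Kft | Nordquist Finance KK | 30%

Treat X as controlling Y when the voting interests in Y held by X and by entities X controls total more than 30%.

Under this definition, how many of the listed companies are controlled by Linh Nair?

Linh holds 84% of Ardent, so Linh controls Ardent.
Linh holds 36% of Nordquist, so Linh controls Nordquist.
Linh holds 50% of Sable, so Linh controls Sable.
No other company's threshold is met.
Linh controls 3 companies.

3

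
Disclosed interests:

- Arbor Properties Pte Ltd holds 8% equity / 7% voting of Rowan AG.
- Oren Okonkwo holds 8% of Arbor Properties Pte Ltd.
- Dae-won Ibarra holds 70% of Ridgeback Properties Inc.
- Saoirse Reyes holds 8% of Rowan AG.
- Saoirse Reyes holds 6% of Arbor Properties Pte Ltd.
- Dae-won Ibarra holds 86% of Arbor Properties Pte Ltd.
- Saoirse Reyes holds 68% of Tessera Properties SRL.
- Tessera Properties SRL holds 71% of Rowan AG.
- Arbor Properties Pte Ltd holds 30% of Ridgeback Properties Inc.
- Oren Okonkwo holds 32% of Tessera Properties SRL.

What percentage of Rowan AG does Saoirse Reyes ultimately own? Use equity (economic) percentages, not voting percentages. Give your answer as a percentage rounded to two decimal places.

Saoirse reaches Rowan along 3 paths.
Via Arbor: 6% × 8% = 0.48%.
Via Tessera: 68% × 71% = 48.28%.
Direct stake: 8% = 8%.
Total: 0.48% + 48.28% + 8% = 56.76%.

56.76%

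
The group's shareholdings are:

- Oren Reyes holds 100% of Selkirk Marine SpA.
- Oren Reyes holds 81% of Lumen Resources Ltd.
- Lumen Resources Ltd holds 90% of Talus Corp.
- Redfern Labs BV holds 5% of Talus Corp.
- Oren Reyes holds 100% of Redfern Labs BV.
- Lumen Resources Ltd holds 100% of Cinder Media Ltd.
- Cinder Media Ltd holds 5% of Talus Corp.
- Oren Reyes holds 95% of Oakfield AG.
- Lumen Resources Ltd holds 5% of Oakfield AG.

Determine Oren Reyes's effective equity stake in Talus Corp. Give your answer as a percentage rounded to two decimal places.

81.95%

Oren reaches Talus along 3 paths.
Via Lumen: 81% × 90% = 72.9%.
Via Redfern: 100% × 5% = 5%.
Via Lumen → Cinder: 81% × 100% × 5% = 4.05%.
Total: 72.9% + 5% + 4.05% = 81.95%.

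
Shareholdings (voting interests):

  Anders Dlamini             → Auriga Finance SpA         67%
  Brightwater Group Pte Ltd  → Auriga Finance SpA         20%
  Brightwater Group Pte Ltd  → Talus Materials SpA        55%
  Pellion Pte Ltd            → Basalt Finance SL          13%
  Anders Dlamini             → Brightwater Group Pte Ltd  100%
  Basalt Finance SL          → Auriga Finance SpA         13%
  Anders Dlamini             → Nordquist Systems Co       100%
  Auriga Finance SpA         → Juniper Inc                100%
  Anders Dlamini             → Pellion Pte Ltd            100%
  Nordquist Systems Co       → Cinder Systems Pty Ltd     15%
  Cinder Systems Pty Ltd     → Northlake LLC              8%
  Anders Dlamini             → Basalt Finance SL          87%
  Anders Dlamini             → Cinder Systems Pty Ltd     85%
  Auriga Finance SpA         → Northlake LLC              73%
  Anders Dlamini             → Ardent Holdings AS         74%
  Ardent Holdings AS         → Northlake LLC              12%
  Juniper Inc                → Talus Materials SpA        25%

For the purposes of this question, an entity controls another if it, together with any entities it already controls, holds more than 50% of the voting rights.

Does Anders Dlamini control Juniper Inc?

Anders holds 100% of Pellion, so Anders controls Pellion.
Pellion and Anders together hold 13% + 87% = 100% of Basalt, so Anders controls Basalt.
Anders holds 100% of Brightwater, so Anders controls Brightwater.
Brightwater and Basalt and Anders together hold 20% + 13% + 67% = 100% of Auriga, so Anders controls Auriga.
Auriga holds 100% of Juniper, so Anders controls Juniper.

Yes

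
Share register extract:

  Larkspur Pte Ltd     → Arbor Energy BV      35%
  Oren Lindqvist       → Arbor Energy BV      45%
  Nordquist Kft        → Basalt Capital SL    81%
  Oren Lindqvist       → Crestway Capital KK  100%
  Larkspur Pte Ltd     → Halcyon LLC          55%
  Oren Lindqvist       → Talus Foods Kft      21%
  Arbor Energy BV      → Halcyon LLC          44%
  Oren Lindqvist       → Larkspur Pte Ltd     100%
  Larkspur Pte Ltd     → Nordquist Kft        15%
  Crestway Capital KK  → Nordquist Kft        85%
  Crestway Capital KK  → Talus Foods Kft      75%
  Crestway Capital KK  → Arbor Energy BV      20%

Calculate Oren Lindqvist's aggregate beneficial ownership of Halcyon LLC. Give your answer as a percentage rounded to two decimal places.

99.00%

Oren reaches Halcyon along 4 paths.
Via Crestway → Arbor: 100% × 20% × 44% = 8.8%.
Via Larkspur → Arbor: 100% × 35% × 44% = 15.4%.
Via Arbor: 45% × 44% = 19.8%.
Via Larkspur: 100% × 55% = 55%.
Total: 8.8% + 15.4% + 19.8% + 55% = 99%.
Rounded: 99.00%.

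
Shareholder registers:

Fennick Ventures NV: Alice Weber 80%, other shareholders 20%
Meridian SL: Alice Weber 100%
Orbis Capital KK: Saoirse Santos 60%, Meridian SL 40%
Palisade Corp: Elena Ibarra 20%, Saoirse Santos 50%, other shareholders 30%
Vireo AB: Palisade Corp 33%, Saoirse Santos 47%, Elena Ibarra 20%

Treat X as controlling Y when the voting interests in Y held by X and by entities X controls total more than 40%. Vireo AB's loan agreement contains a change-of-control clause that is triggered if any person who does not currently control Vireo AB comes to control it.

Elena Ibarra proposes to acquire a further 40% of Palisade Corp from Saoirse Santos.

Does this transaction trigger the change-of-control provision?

The purchase adds only to Elena's holdings (Saoirse's stake shrinks), so Elena is the only person who could newly come to control Vireo.
Elena's largest direct stake is 20% in Palisade, which does not meet the threshold, so Elena controls no company.
In Vireo, Elena's side holds only 20%, not > 40%.
So before the transaction, Elena does not control Vireo.
After the purchase, Elena's direct stake in Palisade rises to 20% + 40% = 60%, and Saoirse's stake falls to 10%.
Elena holds 60% of Palisade, so Elena controls Palisade.
Palisade and Elena together hold 33% + 20% = 53% of Vireo, so Elena controls Vireo.
Elena did not control Vireo before and does after, so the clause is triggered.

Yes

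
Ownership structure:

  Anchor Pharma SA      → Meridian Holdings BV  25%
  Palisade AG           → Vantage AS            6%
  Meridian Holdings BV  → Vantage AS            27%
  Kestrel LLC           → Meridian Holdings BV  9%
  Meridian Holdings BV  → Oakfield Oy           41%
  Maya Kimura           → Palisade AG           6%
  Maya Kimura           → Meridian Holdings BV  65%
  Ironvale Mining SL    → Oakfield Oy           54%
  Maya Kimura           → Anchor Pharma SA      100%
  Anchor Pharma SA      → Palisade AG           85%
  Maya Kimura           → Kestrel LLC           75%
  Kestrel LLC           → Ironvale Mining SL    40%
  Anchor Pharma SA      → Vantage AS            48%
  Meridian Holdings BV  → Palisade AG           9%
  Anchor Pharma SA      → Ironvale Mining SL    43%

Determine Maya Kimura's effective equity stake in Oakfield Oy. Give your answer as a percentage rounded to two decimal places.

79.09%

Maya reaches Oakfield along 5 paths.
Via Kestrel → Ironvale: 75% × 40% × 54% = 16.2%.
Via Anchor → Ironvale: 100% × 43% × 54% = 23.22%.
Via Meridian: 65% × 41% = 26.65%.
Via Kestrel → Meridian: 75% × 9% × 41% = 2.7675%.
Via Anchor → Meridian: 100% × 25% × 41% = 10.25%.
Total: 16.2% + 23.22% + 26.65% + 2.7675% + 10.25% = 79.0875%.
Rounded: 79.09%.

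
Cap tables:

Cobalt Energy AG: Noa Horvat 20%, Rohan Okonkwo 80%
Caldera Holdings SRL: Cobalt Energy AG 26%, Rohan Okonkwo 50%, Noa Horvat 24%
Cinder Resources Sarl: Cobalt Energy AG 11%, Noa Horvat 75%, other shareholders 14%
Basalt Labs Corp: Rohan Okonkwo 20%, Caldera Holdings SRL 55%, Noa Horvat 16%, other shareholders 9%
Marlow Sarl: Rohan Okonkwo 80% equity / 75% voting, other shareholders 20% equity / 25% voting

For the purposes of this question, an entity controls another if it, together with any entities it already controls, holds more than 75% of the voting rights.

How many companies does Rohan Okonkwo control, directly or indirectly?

Rohan holds 80% of Cobalt, so Rohan controls Cobalt.
Cobalt and Rohan together hold 26% + 50% = 76% of Caldera, so Rohan controls Caldera.
No other company's threshold is met.
Rohan controls 2 companies.

2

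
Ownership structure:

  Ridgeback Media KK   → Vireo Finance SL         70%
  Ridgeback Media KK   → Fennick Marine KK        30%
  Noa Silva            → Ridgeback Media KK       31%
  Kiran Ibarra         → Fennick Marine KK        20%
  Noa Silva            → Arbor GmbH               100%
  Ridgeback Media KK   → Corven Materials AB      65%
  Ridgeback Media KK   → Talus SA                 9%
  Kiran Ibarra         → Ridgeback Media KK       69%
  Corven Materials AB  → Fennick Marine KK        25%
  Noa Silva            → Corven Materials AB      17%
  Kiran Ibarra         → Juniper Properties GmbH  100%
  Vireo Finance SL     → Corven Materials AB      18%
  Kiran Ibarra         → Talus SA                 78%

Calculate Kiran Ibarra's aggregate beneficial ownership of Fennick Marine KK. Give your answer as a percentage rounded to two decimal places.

Kiran reaches Fennick along 4 paths.
Via Ridgeback: 69% × 30% = 20.7%.
Direct stake: 20% = 20%.
Via Ridgeback → Corven: 69% × 65% × 25% = 11.2125%.
Via Ridgeback → Vireo → Corven: 69% × 70% × 18% × 25% = 2.1735%.
Total: 20.7% + 20% + 11.2125% + 2.1735% = 54.086%.
Rounded: 54.09%.

54.09%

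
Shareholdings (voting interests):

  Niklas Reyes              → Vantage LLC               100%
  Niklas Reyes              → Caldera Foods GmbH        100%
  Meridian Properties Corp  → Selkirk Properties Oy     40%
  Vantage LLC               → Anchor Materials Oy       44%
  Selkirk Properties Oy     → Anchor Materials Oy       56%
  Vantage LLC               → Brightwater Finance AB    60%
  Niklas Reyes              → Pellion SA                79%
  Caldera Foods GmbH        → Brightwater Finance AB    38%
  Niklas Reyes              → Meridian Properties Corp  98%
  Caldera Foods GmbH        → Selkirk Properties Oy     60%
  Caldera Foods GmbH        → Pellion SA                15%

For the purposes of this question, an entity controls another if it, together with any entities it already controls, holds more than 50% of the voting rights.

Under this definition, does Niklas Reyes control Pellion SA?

Niklas holds 100% of Caldera, so Niklas controls Caldera.
Caldera and Niklas together hold 15% + 79% = 94% of Pellion, so Niklas controls Pellion.

Yes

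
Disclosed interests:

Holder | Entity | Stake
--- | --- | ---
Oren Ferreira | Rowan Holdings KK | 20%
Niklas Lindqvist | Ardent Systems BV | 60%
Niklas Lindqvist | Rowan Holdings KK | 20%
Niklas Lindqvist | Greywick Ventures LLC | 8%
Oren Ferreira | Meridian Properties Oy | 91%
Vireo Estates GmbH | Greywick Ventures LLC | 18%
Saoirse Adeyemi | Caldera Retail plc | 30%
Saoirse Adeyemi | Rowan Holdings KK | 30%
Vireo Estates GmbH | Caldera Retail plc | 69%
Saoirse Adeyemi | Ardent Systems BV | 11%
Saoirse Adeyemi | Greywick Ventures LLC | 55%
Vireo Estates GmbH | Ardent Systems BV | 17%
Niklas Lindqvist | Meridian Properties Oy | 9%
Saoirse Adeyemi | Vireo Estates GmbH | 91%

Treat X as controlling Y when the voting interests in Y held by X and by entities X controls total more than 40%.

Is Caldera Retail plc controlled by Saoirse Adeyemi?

Saoirse holds 91% of Vireo, so Saoirse controls Vireo.
Vireo and Saoirse together hold 69% + 30% = 99% of Caldera, so Saoirse controls Caldera.

Yes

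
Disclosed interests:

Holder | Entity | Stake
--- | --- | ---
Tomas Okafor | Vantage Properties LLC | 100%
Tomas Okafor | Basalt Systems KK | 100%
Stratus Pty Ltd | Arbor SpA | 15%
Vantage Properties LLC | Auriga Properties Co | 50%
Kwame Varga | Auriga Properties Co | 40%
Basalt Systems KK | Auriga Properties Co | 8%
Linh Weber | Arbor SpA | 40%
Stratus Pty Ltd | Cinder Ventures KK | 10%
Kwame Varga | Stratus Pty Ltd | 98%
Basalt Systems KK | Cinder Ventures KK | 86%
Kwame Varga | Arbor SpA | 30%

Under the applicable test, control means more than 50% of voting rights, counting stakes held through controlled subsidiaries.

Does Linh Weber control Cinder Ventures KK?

Linh's largest direct stake is 40% in Arbor, which does not meet the threshold, so Linh controls no company.
Neither Linh nor any entity Linh controls holds any voting interest in Cinder.
So Linh does not control Cinder.

No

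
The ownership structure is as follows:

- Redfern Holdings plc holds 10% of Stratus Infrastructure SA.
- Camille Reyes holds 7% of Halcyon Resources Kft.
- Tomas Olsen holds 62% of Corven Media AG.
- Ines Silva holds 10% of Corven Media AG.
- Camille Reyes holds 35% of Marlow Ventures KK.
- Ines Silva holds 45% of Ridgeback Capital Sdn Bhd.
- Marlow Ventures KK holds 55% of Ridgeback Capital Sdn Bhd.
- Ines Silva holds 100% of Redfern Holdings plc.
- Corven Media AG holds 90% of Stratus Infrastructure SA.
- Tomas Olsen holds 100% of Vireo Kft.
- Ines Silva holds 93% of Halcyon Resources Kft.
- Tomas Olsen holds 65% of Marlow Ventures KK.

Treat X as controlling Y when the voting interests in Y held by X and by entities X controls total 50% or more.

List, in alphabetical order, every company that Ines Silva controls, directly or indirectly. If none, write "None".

Ines holds 100% of Redfern, so Ines controls Redfern.
Ines holds 93% of Halcyon, so Ines controls Halcyon.
No other company's threshold is met.

Halcyon Resources Kft, Redfern Holdings plc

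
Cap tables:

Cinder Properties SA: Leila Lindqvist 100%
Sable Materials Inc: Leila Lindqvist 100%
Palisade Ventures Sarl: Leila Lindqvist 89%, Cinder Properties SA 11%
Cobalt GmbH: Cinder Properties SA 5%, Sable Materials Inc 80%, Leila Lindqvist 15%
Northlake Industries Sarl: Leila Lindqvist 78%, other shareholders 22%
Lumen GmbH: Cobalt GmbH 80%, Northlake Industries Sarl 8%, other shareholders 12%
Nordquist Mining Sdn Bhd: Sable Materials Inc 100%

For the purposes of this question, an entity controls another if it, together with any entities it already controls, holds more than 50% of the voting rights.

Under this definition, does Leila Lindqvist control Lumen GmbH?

Leila holds 100% of Sable, so Leila controls Sable.
Leila holds 100% of Cinder, so Leila controls Cinder.
Cinder and Sable and Leila together hold 5% + 80% + 15% = 100% of Cobalt, so Leila controls Cobalt.
Leila holds 78% of Northlake, so Leila controls Northlake.
Cobalt and Northlake together hold 80% + 8% = 88% of Lumen, so Leila controls Lumen.

Yes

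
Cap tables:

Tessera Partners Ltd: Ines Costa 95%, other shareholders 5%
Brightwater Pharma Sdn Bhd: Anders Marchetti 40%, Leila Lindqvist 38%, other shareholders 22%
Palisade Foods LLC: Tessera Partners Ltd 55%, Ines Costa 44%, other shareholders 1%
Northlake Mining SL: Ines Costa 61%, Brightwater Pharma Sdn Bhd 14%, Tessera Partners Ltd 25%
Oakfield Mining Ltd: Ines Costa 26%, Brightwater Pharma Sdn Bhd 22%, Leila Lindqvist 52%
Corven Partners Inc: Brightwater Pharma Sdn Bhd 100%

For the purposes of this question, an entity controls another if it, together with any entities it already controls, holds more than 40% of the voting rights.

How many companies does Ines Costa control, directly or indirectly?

Ines holds 95% of Tessera, so Ines controls Tessera.
Tessera and Ines together hold 55% + 44% = 99% of Palisade, so Ines controls Palisade.
Ines and Tessera together hold 61% + 25% = 86% of Northlake, so Ines controls Northlake.
No other company's threshold is met.
Ines controls 3 companies.

3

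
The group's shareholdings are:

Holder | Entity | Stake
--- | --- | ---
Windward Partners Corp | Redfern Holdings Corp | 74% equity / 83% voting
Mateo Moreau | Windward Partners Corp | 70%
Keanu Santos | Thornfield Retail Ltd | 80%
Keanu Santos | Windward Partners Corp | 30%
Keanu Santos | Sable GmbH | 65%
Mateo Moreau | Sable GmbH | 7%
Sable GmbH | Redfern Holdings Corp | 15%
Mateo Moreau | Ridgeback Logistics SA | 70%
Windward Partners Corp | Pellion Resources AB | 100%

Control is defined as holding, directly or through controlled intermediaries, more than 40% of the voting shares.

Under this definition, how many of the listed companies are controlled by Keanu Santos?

Keanu holds 65% of Sable, so Keanu controls Sable.
Keanu holds 80% of Thornfield, so Keanu controls Thornfield.
No other company's threshold is met.
Keanu controls 2 companies.

2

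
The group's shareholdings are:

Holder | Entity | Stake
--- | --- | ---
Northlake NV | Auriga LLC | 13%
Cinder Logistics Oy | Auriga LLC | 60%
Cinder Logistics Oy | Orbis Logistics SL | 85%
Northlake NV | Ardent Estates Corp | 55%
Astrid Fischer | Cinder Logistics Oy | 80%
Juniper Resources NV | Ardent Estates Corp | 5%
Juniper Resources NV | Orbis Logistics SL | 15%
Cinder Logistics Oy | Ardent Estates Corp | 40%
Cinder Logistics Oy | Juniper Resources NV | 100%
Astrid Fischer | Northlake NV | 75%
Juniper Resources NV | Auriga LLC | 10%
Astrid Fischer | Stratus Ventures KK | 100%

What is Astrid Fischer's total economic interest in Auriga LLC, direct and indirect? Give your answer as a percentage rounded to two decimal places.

65.75%

Astrid reaches Auriga along 3 paths.
Via Northlake: 75% × 13% = 9.75%.
Via Cinder: 80% × 60% = 48%.
Via Cinder → Juniper: 80% × 100% × 10% = 8%.
Total: 9.75% + 48% + 8% = 65.75%.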